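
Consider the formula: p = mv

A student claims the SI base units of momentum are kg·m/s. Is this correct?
Units of each symbol in p = mv:
  m (mass): kg
  v (velocity): m/s

Multiplying the contributions: [kg] · [m/s]
Adding exponents of each base unit: kg: 1, m: 1, s: -1
SI base units of momentum: kg·m/s

The claimed units kg·m/s match the derived units, so the claim is correct.

Answer: Yes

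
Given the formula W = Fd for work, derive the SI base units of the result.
Units of each symbol in W = Fd:
  F (force): kg·m/s²
  d (displacement): m

Multiplying the contributions: [kg·m/s²] · [m]
Adding exponents of each base unit: kg: 1, m: 2, s: -2
SI base units of work: kg·m²/s²

Answer: kg·m²/s²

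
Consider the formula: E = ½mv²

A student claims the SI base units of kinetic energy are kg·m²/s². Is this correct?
Units of each symbol in E = ½mv²:
  m (mass): kg
  v (speed): m/s  → to the power 2, contributes m²/s²
  The factor ½ is dimensionless.

Multiplying the contributions: [kg] · [m²/s²]
Adding exponents of each base unit: kg: 1, m: 2, s: -2
SI base units of kinetic energy: kg·m²/s²

The claimed units kg·m²/s² match the derived units, so the claim is correct.

Answer: Yes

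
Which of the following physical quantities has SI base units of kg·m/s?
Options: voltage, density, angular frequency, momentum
Checking the SI base units of each option:
  voltage (V = IR): kg·m²/(s³·A)  ✗
  density (ρ = m/V): kg/m³  ✗
  angular frequency (ω = 2πf): 1/s  ✗
  momentum (p = mv): kg·m/s  ✓ matches

Only momentum has units kg·m/s.

Answer: momentum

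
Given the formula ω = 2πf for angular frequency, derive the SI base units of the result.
Units of each symbol in ω = 2πf:
  f (frequency): 1/s
  The factor 2π is dimensionless.

Multiplying the contributions: [1/s]
Adding exponents of each base unit: s: -1
SI base units of angular frequency: 1/s

Answer: 1/s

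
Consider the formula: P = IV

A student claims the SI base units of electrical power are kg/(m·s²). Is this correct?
Units of each symbol in P = IV:
  I (current): A
  V (voltage, in volts): kg·m²/(s³·A)

Multiplying the contributions: [A] · [kg·m²/(s³·A)]
Adding exponents of each base unit: kg: 1, m: 2, s: -3
SI base units of electrical power: kg·m²/s³

The claimed units kg/(m·s²) (exponents kg: 1, m: -1, s: -2) do not match the derived units kg·m²/s³ (exponents kg: 1, m: 2, s: -3), so the claim is incorrect.

Answer: No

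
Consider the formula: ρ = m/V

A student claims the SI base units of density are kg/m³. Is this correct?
Units of each symbol in ρ = m/V:
  m (mass): kg
  V (volume): m³  → in the denominator, contributes 1/m³

Multiplying the contributions: [kg] · [1/m³]
Adding exponents of each base unit: kg: 1, m: -3
SI base units of density: kg/m³

The claimed units kg/m³ match the derived units, so the claim is correct.

Answer: Yes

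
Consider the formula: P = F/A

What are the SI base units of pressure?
Units of each symbol in P = F/A:
  F (force): kg·m/s²
  A (area): m²  → in the denominator, contributes 1/m²

Multiplying the contributions: [kg·m/s²] · [1/m²]
Adding exponents of each base unit: kg: 1, m: -1, s: -2
SI base units of pressure: kg/(m·s²)

Answer: kg/(m·s²)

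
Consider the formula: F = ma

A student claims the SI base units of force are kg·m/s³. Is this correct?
Units of each symbol in F = ma:
  m (mass): kg
  a (acceleration): m/s²

Multiplying the contributions: [kg] · [m/s²]
Adding exponents of each base unit: kg: 1, m: 1, s: -2
SI base units of force: kg·m/s²

The claimed units kg·m/s³ (exponents kg: 1, m: 1, s: -3) do not match the derived units kg·m/s² (exponents kg: 1, m: 1, s: -2), so the claim is incorrect.

Answer: No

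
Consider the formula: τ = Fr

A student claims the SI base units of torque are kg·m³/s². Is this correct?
Units of each symbol in τ = Fr:
  F (force): kg·m/s²
  r (lever arm): m

Multiplying the contributions: [kg·m/s²] · [m]
Adding exponents of each base unit: kg: 1, m: 2, s: -2
SI base units of torque: kg·m²/s²

The claimed units kg·m³/s² (exponents kg: 1, m: 3, s: -2) do not match the derived units kg·m²/s² (exponents kg: 1, m: 2, s: -2), so the claim is incorrect.

Answer: No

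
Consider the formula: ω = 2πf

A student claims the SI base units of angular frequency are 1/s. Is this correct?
Units of each symbol in ω = 2πf:
  f (frequency): 1/s
  The factor 2π is dimensionless.

Multiplying the contributions: [1/s]
Adding exponents of each base unit: s: -1
SI base units of angular frequency: 1/s

The claimed units 1/s match the derived units, so the claim is correct.

Answer: Yes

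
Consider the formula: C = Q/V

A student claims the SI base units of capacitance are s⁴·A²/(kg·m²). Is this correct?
Units of each symbol in C = Q/V:
  Q (charge, in coulombs): s·A
  V (voltage, in volts): kg·m²/(s³·A)  → in the denominator, contributes s³·A/(kg·m²)

Multiplying the contributions: [s·A] · [s³·A/(kg·m²)]
Adding exponents of each base unit: kg: -1, m: -2, s: 4, A: 2
SI base units of capacitance: s⁴·A²/(kg·m²)

The claimed units s⁴·A²/(kg·m²) match the derived units, so the claim is correct.

Answer: Yes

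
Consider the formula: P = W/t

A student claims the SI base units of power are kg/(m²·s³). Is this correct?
Units of each symbol in P = W/t:
  W (work): kg·m²/s²
  t (time): s  → in the denominator, contributes 1/s

Multiplying the contributions: [kg·m²/s²] · [1/s]
Adding exponents of each base unit: kg: 1, m: 2, s: -3
SI base units of power: kg·m²/s³

The claimed units kg/(m²·s³) (exponents kg: 1, m: -2, s: -3) do not match the derived units kg·m²/s³ (exponents kg: 1, m: 2, s: -3), so the claim is incorrect.

Answer: No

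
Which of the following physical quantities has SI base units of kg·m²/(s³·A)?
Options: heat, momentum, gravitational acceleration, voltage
Checking the SI base units of each option:
  heat (Q = mcΔT): kg·m²/s²  ✗
  momentum (p = mv): kg·m/s  ✗
  gravitational acceleration (g = GM/r²): m/s²  ✗
  voltage (V = IR): kg·m²/(s³·A)  ✓ matches

Only voltage has units kg·m²/(s³·A).

Answer: voltage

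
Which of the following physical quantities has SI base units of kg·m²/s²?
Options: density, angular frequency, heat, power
Checking the SI base units of each option:
  density (ρ = m/V): kg/m³  ✗
  angular frequency (ω = 2πf): 1/s  ✗
  heat (Q = mcΔT): kg·m²/s²  ✓ matches
  power (P = W/t): kg·m²/s³  ✗

Only heat has units kg·m²/s².

Answer: heat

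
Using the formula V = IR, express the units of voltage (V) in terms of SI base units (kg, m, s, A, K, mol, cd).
Units of each symbol in V = IR:
  I (current): A
  R (resistance, in ohms): kg·m²/(s³·A²)

Multiplying the contributions: [A] · [kg·m²/(s³·A²)]
Adding exponents of each base unit: kg: 1, m: 2, s: -3, A: -1
SI base units of voltage: kg·m²/(s³·A)

Answer: kg·m²/(s³·A)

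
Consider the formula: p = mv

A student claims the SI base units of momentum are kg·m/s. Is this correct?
Units of each symbol in p = mv:
  m (mass): kg
  v (velocity): m/s

Multiplying the contributions: [kg] · [m/s]
Adding exponents of each base unit: kg: 1, m: 1, s: -1
SI base units of momentum: kg·m/s

The claimed units kg·m/s match the derived units, so the claim is correct.

Answer: Yes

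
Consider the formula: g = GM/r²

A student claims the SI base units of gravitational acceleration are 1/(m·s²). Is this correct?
Units of each symbol in g = GM/r²:
  G (gravitational constant): m³/(kg·s²)
  M (mass): kg
  r (distance): m  → to the power 2 in the denominator, contributes 1/m²

Multiplying the contributions: [m³/(kg·s²)] · [kg] · [1/m²]
Adding exponents of each base unit: m: 1, s: -2
SI base units of gravitational acceleration: m/s²

The claimed units 1/(m·s²) (exponents m: -1, s: -2) do not match the derived units m/s² (exponents m: 1, s: -2), so the claim is incorrect.

Answer: No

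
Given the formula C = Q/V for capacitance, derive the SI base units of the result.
Units of each symbol in C = Q/V:
  Q (charge, in coulombs): s·A
  V (voltage, in volts): kg·m²/(s³·A)  → in the denominator, contributes s³·A/(kg·m²)

Multiplying the contributions: [s·A] · [s³·A/(kg·m²)]
Adding exponents of each base unit: kg: -1, m: -2, s: 4, A: 2
SI base units of capacitance: s⁴·A²/(kg·m²)

Answer: s⁴·A²/(kg·m²)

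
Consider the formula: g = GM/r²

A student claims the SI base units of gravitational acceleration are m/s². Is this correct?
Units of each symbol in g = GM/r²:
  G (gravitational constant): m³/(kg·s²)
  M (mass): kg
  r (distance): m  → to the power 2 in the denominator, contributes 1/m²

Multiplying the contributions: [m³/(kg·s²)] · [kg] · [1/m²]
Adding exponents of each base unit: m: 1, s: -2
SI base units of gravitational acceleration: m/s²

The claimed units m/s² match the derived units, so the claim is correct.

Answer: Yes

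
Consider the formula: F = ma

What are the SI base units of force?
Units of each symbol in F = ma:
  m (mass): kg
  a (acceleration): m/s²

Multiplying the contributions: [kg] · [m/s²]
Adding exponents of each base unit: kg: 1, m: 1, s: -2
SI base units of force: kg·m/s²

Answer: kg·m/s²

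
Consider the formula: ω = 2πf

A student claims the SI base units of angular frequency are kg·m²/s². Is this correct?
Units of each symbol in ω = 2πf:
  f (frequency): 1/s
  The factor 2π is dimensionless.

Multiplying the contributions: [1/s]
Adding exponents of each base unit: s: -1
SI base units of angular frequency: 1/s

The claimed units kg·m²/s² (exponents kg: 1, m: 2, s: -2) do not match the derived units 1/s (exponents s: -1), so the claim is incorrect.

Answer: No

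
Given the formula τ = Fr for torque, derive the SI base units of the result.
Units of each symbol in τ = Fr:
  F (force): kg·m/s²
  r (lever arm): m

Multiplying the contributions: [kg·m/s²] · [m]
Adding exponents of each base unit: kg: 1, m: 2, s: -2
SI base units of torque: kg·m²/s²

Answer: kg·m²/s²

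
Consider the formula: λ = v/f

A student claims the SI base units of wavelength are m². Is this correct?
Units of each symbol in λ = v/f:
  v (wave speed): m/s
  f (frequency): 1/s  → in the denominator, contributes s

Multiplying the contributions: [m/s] · [s]
Adding exponents of each base unit: m: 1
SI base units of wavelength: m

The claimed units m² (exponents m: 2) do not match the derived units m (exponents m: 1), so the claim is incorrect.

Answer: No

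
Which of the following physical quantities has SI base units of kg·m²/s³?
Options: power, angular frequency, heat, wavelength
Checking the SI base units of each option:
  power (P = W/t): kg·m²/s³  ✓ matches
  angular frequency (ω = 2πf): 1/s  ✗
  heat (Q = mcΔT): kg·m²/s²  ✗
  wavelength (λ = v/f): m  ✗

Only power has units kg·m²/s³.

Answer: power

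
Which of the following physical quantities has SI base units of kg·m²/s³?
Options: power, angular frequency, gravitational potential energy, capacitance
Checking the SI base units of each option:
  power (P = W/t): kg·m²/s³  ✓ matches
  angular frequency (ω = 2πf): 1/s  ✗
  gravitational potential energy (U = -GMm/r): kg·m²/s²  ✗
  capacitance (C = Q/V): s⁴·A²/(kg·m²)  ✗

Only power has units kg·m²/s³.

Answer: power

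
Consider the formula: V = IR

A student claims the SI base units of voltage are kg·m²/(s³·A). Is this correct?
Units of each symbol in V = IR:
  I (current): A
  R (resistance, in ohms): kg·m²/(s³·A²)

Multiplying the contributions: [A] · [kg·m²/(s³·A²)]
Adding exponents of each base unit: kg: 1, m: 2, s: -3, A: -1
SI base units of voltage: kg·m²/(s³·A)

The claimed units kg·m²/(s³·A) match the derived units, so the claim is correct.

Answer: Yes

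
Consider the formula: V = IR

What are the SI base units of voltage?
Units of each symbol in V = IR:
  I (current): A
  R (resistance, in ohms): kg·m²/(s³·A²)

Multiplying the contributions: [A] · [kg·m²/(s³·A²)]
Adding exponents of each base unit: kg: 1, m: 2, s: -3, A: -1
SI base units of voltage: kg·m²/(s³·A)

Answer: kg·m²/(s³·A)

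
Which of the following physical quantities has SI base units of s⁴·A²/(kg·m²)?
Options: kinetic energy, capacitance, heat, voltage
Checking the SI base units of each option:
  kinetic energy (E = ½mv²): kg·m²/s²  ✗
  capacitance (C = Q/V): s⁴·A²/(kg·m²)  ✓ matches
  heat (Q = mcΔT): kg·m²/s²  ✗
  voltage (V = IR): kg·m²/(s³·A)  ✗

Only capacitance has units s⁴·A²/(kg·m²).

Answer: capacitance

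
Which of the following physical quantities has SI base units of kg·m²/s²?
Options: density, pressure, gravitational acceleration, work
Checking the SI base units of each option:
  density (ρ = m/V): kg/m³  ✗
  pressure (P = F/A): kg/(m·s²)  ✗
  gravitational acceleration (g = GM/r²): m/s²  ✗
  work (W = Fd): kg·m²/s²  ✓ matches

Only work has units kg·m²/s².

Answer: work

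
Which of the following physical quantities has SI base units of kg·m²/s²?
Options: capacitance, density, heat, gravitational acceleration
Checking the SI base units of each option:
  capacitance (C = Q/V): s⁴·A²/(kg·m²)  ✗
  density (ρ = m/V): kg/m³  ✗
  heat (Q = mcΔT): kg·m²/s²  ✓ matches
  gravitational acceleration (g = GM/r²): m/s²  ✗

Only heat has units kg·m²/s².

Answer: heat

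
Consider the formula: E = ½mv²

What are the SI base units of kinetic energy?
Units of each symbol in E = ½mv²:
  m (mass): kg
  v (speed): m/s  → to the power 2, contributes m²/s²
  The factor ½ is dimensionless.

Multiplying the contributions: [kg] · [m²/s²]
Adding exponents of each base unit: kg: 1, m: 2, s: -2
SI base units of kinetic energy: kg·m²/s²

Answer: kg·m²/s²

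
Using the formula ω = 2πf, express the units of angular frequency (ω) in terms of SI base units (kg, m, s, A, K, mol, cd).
Units of each symbol in ω = 2πf:
  f (frequency): 1/s
  The factor 2π is dimensionless.

Multiplying the contributions: [1/s]
Adding exponents of each base unit: s: -1
SI base units of angular frequency: 1/s

Answer: 1/s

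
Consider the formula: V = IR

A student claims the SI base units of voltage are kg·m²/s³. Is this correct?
Units of each symbol in V = IR:
  I (current): A
  R (resistance, in ohms): kg·m²/(s³·A²)

Multiplying the contributions: [A] · [kg·m²/(s³·A²)]
Adding exponents of each base unit: kg: 1, m: 2, s: -3, A: -1
SI base units of voltage: kg·m²/(s³·A)

The claimed units kg·m²/s³ (exponents kg: 1, m: 2, s: -3) do not match the derived units kg·m²/(s³·A) (exponents kg: 1, m: 2, s: -3, A: -1), so the claim is incorrect.

Answer: No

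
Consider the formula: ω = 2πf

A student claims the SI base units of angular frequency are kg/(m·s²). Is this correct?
Units of each symbol in ω = 2πf:
  f (frequency): 1/s
  The factor 2π is dimensionless.

Multiplying the contributions: [1/s]
Adding exponents of each base unit: s: -1
SI base units of angular frequency: 1/s

The claimed units kg/(m·s²) (exponents kg: 1, m: -1, s: -2) do not match the derived units 1/s (exponents s: -1), so the claim is incorrect.

Answer: No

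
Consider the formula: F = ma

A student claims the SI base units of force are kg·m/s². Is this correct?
Units of each symbol in F = ma:
  m (mass): kg
  a (acceleration): m/s²

Multiplying the contributions: [kg] · [m/s²]
Adding exponents of each base unit: kg: 1, m: 1, s: -2
SI base units of force: kg·m/s²

The claimed units kg·m/s² match the derived units, so the claim is correct.

Answer: Yes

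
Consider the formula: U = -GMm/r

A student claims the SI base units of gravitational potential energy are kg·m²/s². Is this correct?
Units of each symbol in U = -GMm/r:
  G (gravitational constant): m³/(kg·s²)
  M (mass): kg
  m (mass): kg
  r (distance): m  → in the denominator, contributes 1/m
  The minus sign does not affect the units.

Multiplying the contributions: [m³/(kg·s²)] · [kg] · [kg] · [1/m]
Adding exponents of each base unit: kg: 1, m: 2, s: -2
SI base units of gravitational potential energy: kg·m²/s²

The claimed units kg·m²/s² match the derived units, so the claim is correct.

Answer: Yes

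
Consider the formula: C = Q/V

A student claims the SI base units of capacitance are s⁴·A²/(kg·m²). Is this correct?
Units of each symbol in C = Q/V:
  Q (charge, in coulombs): s·A
  V (voltage, in volts): kg·m²/(s³·A)  → in the denominator, contributes s³·A/(kg·m²)

Multiplying the contributions: [s·A] · [s³·A/(kg·m²)]
Adding exponents of each base unit: kg: -1, m: -2, s: 4, A: 2
SI base units of capacitance: s⁴·A²/(kg·m²)

The claimed units s⁴·A²/(kg·m²) match the derived units, so the claim is correct.

Answer: Yes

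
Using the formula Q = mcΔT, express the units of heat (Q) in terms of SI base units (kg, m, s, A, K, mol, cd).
Units of each symbol in Q = mcΔT:
  m (mass): kg
  c (specific heat capacity, in J/(kg·K)): m²/(s²·K)
  ΔT (temperature change): K

Multiplying the contributions: [kg] · [m²/(s²·K)] · [K]
Adding exponents of each base unit: kg: 1, m: 2, s: -2
SI base units of heat: kg·m²/s²

Answer: kg·m²/s²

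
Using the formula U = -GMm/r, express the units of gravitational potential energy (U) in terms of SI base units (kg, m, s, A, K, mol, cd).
Units of each symbol in U = -GMm/r:
  G (gravitational constant): m³/(kg·s²)
  M (mass): kg
  m (mass): kg
  r (distance): m  → in the denominator, contributes 1/m
  The minus sign does not affect the units.

Multiplying the contributions: [m³/(kg·s²)] · [kg] · [kg] · [1/m]
Adding exponents of each base unit: kg: 1, m: 2, s: -2
SI base units of gravitational potential energy: kg·m²/s²

Answer: kg·m²/s²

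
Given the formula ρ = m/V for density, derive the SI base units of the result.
Units of each symbol in ρ = m/V:
  m (mass): kg
  V (volume): m³  → in the denominator, contributes 1/m³

Multiplying the contributions: [kg] · [1/m³]
Adding exponents of each base unit: kg: 1, m: -3
SI base units of density: kg/m³

Answer: kg/m³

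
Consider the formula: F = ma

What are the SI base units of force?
Units of each symbol in F = ma:
  m (mass): kg
  a (acceleration): m/s²

Multiplying the contributions: [kg] · [m/s²]
Adding exponents of each base unit: kg: 1, m: 1, s: -2
SI base units of force: kg·m/s²

Answer: kg·m/s²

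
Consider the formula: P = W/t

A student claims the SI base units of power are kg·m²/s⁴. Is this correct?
Units of each symbol in P = W/t:
  W (work): kg·m²/s²
  t (time): s  → in the denominator, contributes 1/s

Multiplying the contributions: [kg·m²/s²] · [1/s]
Adding exponents of each base unit: kg: 1, m: 2, s: -3
SI base units of power: kg·m²/s³

The claimed units kg·m²/s⁴ (exponents kg: 1, m: 2, s: -4) do not match the derived units kg·m²/s³ (exponents kg: 1, m: 2, s: -3), so the claim is incorrect.

Answer: No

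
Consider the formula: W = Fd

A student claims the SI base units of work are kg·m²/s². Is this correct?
Units of each symbol in W = Fd:
  F (force): kg·m/s²
  d (displacement): m

Multiplying the contributions: [kg·m/s²] · [m]
Adding exponents of each base unit: kg: 1, m: 2, s: -2
SI base units of work: kg·m²/s²

The claimed units kg·m²/s² match the derived units, so the claim is correct.

Answer: Yes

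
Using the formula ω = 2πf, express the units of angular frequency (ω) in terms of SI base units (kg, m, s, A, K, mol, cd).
Units of each symbol in ω = 2πf:
  f (frequency): 1/s
  The factor 2π is dimensionless.

Multiplying the contributions: [1/s]
Adding exponents of each base unit: s: -1
SI base units of angular frequency: 1/s

Answer: 1/s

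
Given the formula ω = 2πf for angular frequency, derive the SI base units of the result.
Units of each symbol in ω = 2πf:
  f (frequency): 1/s
  The factor 2π is dimensionless.

Multiplying the contributions: [1/s]
Adding exponents of each base unit: s: -1
SI base units of angular frequency: 1/s

Answer: 1/s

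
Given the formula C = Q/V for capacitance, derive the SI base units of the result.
Units of each symbol in C = Q/V:
  Q (charge, in coulombs): s·A
  V (voltage, in volts): kg·m²/(s³·A)  → in the denominator, contributes s³·A/(kg·m²)

Multiplying the contributions: [s·A] · [s³·A/(kg·m²)]
Adding exponents of each base unit: kg: -1, m: -2, s: 4, A: 2
SI base units of capacitance: s⁴·A²/(kg·m²)

Answer: s⁴·A²/(kg·m²)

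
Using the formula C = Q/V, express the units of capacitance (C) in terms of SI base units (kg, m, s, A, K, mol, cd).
Units of each symbol in C = Q/V:
  Q (charge, in coulombs): s·A
  V (voltage, in volts): kg·m²/(s³·A)  → in the denominator, contributes s³·A/(kg·m²)

Multiplying the contributions: [s·A] · [s³·A/(kg·m²)]
Adding exponents of each base unit: kg: -1, m: -2, s: 4, A: 2
SI base units of capacitance: s⁴·A²/(kg·m²)

Answer: s⁴·A²/(kg·m²)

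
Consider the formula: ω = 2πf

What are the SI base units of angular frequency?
Units of each symbol in ω = 2πf:
  f (frequency): 1/s
  The factor 2π is dimensionless.

Multiplying the contributions: [1/s]
Adding exponents of each base unit: s: -1
SI base units of angular frequency: 1/s

Answer: 1/s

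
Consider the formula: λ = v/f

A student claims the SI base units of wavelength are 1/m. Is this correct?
Units of each symbol in λ = v/f:
  v (wave speed): m/s
  f (frequency): 1/s  → in the denominator, contributes s

Multiplying the contributions: [m/s] · [s]
Adding exponents of each base unit: m: 1
SI base units of wavelength: m

The claimed units 1/m (exponents m: -1) do not match the derived units m (exponents m: 1), so the claim is incorrect.

Answer: No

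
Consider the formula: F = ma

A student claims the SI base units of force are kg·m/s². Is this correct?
Units of each symbol in F = ma:
  m (mass): kg
  a (acceleration): m/s²

Multiplying the contributions: [kg] · [m/s²]
Adding exponents of each base unit: kg: 1, m: 1, s: -2
SI base units of force: kg·m/s²

The claimed units kg·m/s² match the derived units, so the claim is correct.

Answer: Yes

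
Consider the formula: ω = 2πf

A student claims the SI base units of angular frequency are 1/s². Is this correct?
Units of each symbol in ω = 2πf:
  f (frequency): 1/s
  The factor 2π is dimensionless.

Multiplying the contributions: [1/s]
Adding exponents of each base unit: s: -1
SI base units of angular frequency: 1/s

The claimed units 1/s² (exponents s: -2) do not match the derived units 1/s (exponents s: -1), so the claim is incorrect.

Answer: No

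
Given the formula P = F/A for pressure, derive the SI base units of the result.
Units of each symbol in P = F/A:
  F (force): kg·m/s²
  A (area): m²  → in the denominator, contributes 1/m²

Multiplying the contributions: [kg·m/s²] · [1/m²]
Adding exponents of each base unit: kg: 1, m: -1, s: -2
SI base units of pressure: kg/(m·s²)

Answer: kg/(m·s²)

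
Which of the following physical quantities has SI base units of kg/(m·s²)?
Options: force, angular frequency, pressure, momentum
Checking the SI base units of each option:
  force (F = ma): kg·m/s²  ✗
  angular frequency (ω = 2πf): 1/s  ✗
  pressure (P = F/A): kg/(m·s²)  ✓ matches
  momentum (p = mv): kg·m/s  ✗

Only pressure has units kg/(m·s²).

Answer: pressure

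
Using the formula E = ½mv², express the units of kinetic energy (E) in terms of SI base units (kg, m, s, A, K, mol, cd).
Units of each symbol in E = ½mv²:
  m (mass): kg
  v (speed): m/s  → to the power 2, contributes m²/s²
  The factor ½ is dimensionless.

Multiplying the contributions: [kg] · [m²/s²]
Adding exponents of each base unit: kg: 1, m: 2, s: -2
SI base units of kinetic energy: kg·m²/s²

Answer: kg·m²/s²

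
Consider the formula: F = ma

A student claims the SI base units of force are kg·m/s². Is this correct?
Units of each symbol in F = ma:
  m (mass): kg
  a (acceleration): m/s²

Multiplying the contributions: [kg] · [m/s²]
Adding exponents of each base unit: kg: 1, m: 1, s: -2
SI base units of force: kg·m/s²

The claimed units kg·m/s² match the derived units, so the claim is correct.

Answer: Yes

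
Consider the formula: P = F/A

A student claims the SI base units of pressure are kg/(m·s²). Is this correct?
Units of each symbol in P = F/A:
  F (force): kg·m/s²
  A (area): m²  → in the denominator, contributes 1/m²

Multiplying the contributions: [kg·m/s²] · [1/m²]
Adding exponents of each base unit: kg: 1, m: -1, s: -2
SI base units of pressure: kg/(m·s²)

The claimed units kg/(m·s²) match the derived units, so the claim is correct.

Answer: Yes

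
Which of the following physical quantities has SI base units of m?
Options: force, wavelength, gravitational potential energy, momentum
Checking the SI base units of each option:
  force (F = ma): kg·m/s²  ✗
  wavelength (λ = v/f): m  ✓ matches
  gravitational potential energy (U = -GMm/r): kg·m²/s²  ✗
  momentum (p = mv): kg·m/s  ✗

Only wavelength has units m.

Answer: wavelength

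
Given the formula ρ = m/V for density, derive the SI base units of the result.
Units of each symbol in ρ = m/V:
  m (mass): kg
  V (volume): m³  → in the denominator, contributes 1/m³

Multiplying the contributions: [kg] · [1/m³]
Adding exponents of each base unit: kg: 1, m: -3
SI base units of density: kg/m³

Answer: kg/m³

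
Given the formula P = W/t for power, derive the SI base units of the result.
Units of each symbol in P = W/t:
  W (work): kg·m²/s²
  t (time): s  → in the denominator, contributes 1/s

Multiplying the contributions: [kg·m²/s²] · [1/s]
Adding exponents of each base unit: kg: 1, m: 2, s: -3
SI base units of power: kg·m²/s³

Answer: kg·m²/s³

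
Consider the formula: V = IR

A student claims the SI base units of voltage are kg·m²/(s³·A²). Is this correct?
Units of each symbol in V = IR:
  I (current): A
  R (resistance, in ohms): kg·m²/(s³·A²)

Multiplying the contributions: [A] · [kg·m²/(s³·A²)]
Adding exponents of each base unit: kg: 1, m: 2, s: -3, A: -1
SI base units of voltage: kg·m²/(s³·A)

The claimed units kg·m²/(s³·A²) (exponents kg: 1, m: 2, s: -3, A: -2) do not match the derived units kg·m²/(s³·A) (exponents kg: 1, m: 2, s: -3, A: -1), so the claim is incorrect.

Answer: No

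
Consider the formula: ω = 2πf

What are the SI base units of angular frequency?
Units of each symbol in ω = 2πf:
  f (frequency): 1/s
  The factor 2π is dimensionless.

Multiplying the contributions: [1/s]
Adding exponents of each base unit: s: -1
SI base units of angular frequency: 1/s

Answer: 1/s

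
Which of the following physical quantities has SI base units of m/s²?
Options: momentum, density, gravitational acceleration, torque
Checking the SI base units of each option:
  momentum (p = mv): kg·m/s  ✗
  density (ρ = m/V): kg/m³  ✗
  gravitational acceleration (g = GM/r²): m/s²  ✓ matches
  torque (τ = Fr): kg·m²/s²  ✗

Only gravitational acceleration has units m/s².

Answer: gravitational acceleration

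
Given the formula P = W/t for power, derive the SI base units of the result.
Units of each symbol in P = W/t:
  W (work): kg·m²/s²
  t (time): s  → in the denominator, contributes 1/s

Multiplying the contributions: [kg·m²/s²] · [1/s]
Adding exponents of each base unit: kg: 1, m: 2, s: -3
SI base units of power: kg·m²/s³

Answer: kg·m²/s³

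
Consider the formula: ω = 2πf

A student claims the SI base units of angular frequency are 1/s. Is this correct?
Units of each symbol in ω = 2πf:
  f (frequency): 1/s
  The factor 2π is dimensionless.

Multiplying the contributions: [1/s]
Adding exponents of each base unit: s: -1
SI base units of angular frequency: 1/s

The claimed units 1/s match the derived units, so the claim is correct.

Answer: Yes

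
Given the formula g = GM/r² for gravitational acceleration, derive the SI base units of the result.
Units of each symbol in g = GM/r²:
  G (gravitational constant): m³/(kg·s²)
  M (mass): kg
  r (distance): m  → to the power 2 in the denominator, contributes 1/m²

Multiplying the contributions: [m³/(kg·s²)] · [kg] · [1/m²]
Adding exponents of each base unit: m: 1, s: -2
SI base units of gravitational acceleration: m/s²

Answer: m/s²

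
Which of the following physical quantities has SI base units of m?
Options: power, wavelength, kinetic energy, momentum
Checking the SI base units of each option:
  power (P = W/t): kg·m²/s³  ✗
  wavelength (λ = v/f): m  ✓ matches
  kinetic energy (E = ½mv²): kg·m²/s²  ✗
  momentum (p = mv): kg·m/s  ✗

Only wavelength has units m.

Answer: wavelength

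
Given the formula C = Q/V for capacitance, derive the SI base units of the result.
Units of each symbol in C = Q/V:
  Q (charge, in coulombs): s·A
  V (voltage, in volts): kg·m²/(s³·A)  → in the denominator, contributes s³·A/(kg·m²)

Multiplying the contributions: [s·A] · [s³·A/(kg·m²)]
Adding exponents of each base unit: kg: -1, m: -2, s: 4, A: 2
SI base units of capacitance: s⁴·A²/(kg·m²)

Answer: s⁴·A²/(kg·m²)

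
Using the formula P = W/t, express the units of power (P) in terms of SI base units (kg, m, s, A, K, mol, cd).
Units of each symbol in P = W/t:
  W (work): kg·m²/s²
  t (time): s  → in the denominator, contributes 1/s

Multiplying the contributions: [kg·m²/s²] · [1/s]
Adding exponents of each base unit: kg: 1, m: 2, s: -3
SI base units of power: kg·m²/s³

Answer: kg·m²/s³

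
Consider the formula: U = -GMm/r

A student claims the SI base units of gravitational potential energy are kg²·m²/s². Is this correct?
Units of each symbol in U = -GMm/r:
  G (gravitational constant): m³/(kg·s²)
  M (mass): kg
  m (mass): kg
  r (distance): m  → in the denominator, contributes 1/m
  The minus sign does not affect the units.

Multiplying the contributions: [m³/(kg·s²)] · [kg] · [kg] · [1/m]
Adding exponents of each base unit: kg: 1, m: 2, s: -2
SI base units of gravitational potential energy: kg·m²/s²

The claimed units kg²·m²/s² (exponents kg: 2, m: 2, s: -2) do not match the derived units kg·m²/s² (exponents kg: 1, m: 2, s: -2), so the claim is incorrect.

Answer: No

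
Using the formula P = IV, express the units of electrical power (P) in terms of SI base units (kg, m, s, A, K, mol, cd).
Units of each symbol in P = IV:
  I (current): A
  V (voltage, in volts): kg·m²/(s³·A)

Multiplying the contributions: [A] · [kg·m²/(s³·A)]
Adding exponents of each base unit: kg: 1, m: 2, s: -3
SI base units of electrical power: kg·m²/s³

Answer: kg·m²/s³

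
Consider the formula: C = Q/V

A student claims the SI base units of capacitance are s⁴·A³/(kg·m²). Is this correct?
Units of each symbol in C = Q/V:
  Q (charge, in coulombs): s·A
  V (voltage, in volts): kg·m²/(s³·A)  → in the denominator, contributes s³·A/(kg·m²)

Multiplying the contributions: [s·A] · [s³·A/(kg·m²)]
Adding exponents of each base unit: kg: -1, m: -2, s: 4, A: 2
SI base units of capacitance: s⁴·A²/(kg·m²)

The claimed units s⁴·A³/(kg·m²) (exponents kg: -1, m: -2, s: 4, A: 3) do not match the derived units s⁴·A²/(kg·m²) (exponents kg: -1, m: -2, s: 4, A: 2), so the claim is incorrect.

Answer: No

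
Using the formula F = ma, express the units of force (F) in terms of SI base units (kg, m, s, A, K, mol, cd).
Units of each symbol in F = ma:
  m (mass): kg
  a (acceleration): m/s²

Multiplying the contributions: [kg] · [m/s²]
Adding exponents of each base unit: kg: 1, m: 1, s: -2
SI base units of force: kg·m/s²

Answer: kg·m/s²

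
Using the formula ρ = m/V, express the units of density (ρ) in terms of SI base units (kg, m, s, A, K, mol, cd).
Units of each symbol in ρ = m/V:
  m (mass): kg
  V (volume): m³  → in the denominator, contributes 1/m³

Multiplying the contributions: [kg] · [1/m³]
Adding exponents of each base unit: kg: 1, m: -3
SI base units of density: kg/m³

Answer: kg/m³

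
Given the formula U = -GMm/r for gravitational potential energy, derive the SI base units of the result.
Units of each symbol in U = -GMm/r:
  G (gravitational constant): m³/(kg·s²)
  M (mass): kg
  m (mass): kg
  r (distance): m  → in the denominator, contributes 1/m
  The minus sign does not affect the units.

Multiplying the contributions: [m³/(kg·s²)] · [kg] · [kg] · [1/m]
Adding exponents of each base unit: kg: 1, m: 2, s: -2
SI base units of gravitational potential energy: kg·m²/s²

Answer: kg·m²/s²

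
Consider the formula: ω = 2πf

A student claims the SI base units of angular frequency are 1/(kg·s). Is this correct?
Units of each symbol in ω = 2πf:
  f (frequency): 1/s
  The factor 2π is dimensionless.

Multiplying the contributions: [1/s]
Adding exponents of each base unit: s: -1
SI base units of angular frequency: 1/s

The claimed units 1/(kg·s) (exponents kg: -1, s: -1) do not match the derived units 1/s (exponents s: -1), so the claim is incorrect.

Answer: No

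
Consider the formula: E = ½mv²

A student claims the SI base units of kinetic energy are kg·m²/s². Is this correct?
Units of each symbol in E = ½mv²:
  m (mass): kg
  v (speed): m/s  → to the power 2, contributes m²/s²
  The factor ½ is dimensionless.

Multiplying the contributions: [kg] · [m²/s²]
Adding exponents of each base unit: kg: 1, m: 2, s: -2
SI base units of kinetic energy: kg·m²/s²

The claimed units kg·m²/s² match the derived units, so the claim is correct.

Answer: Yes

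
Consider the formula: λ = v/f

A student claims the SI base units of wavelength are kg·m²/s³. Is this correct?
Units of each symbol in λ = v/f:
  v (wave speed): m/s
  f (frequency): 1/s  → in the denominator, contributes s

Multiplying the contributions: [m/s] · [s]
Adding exponents of each base unit: m: 1
SI base units of wavelength: m

The claimed units kg·m²/s³ (exponents kg: 1, m: 2, s: -3) do not match the derived units m (exponents m: 1), so the claim is incorrect.

Answer: No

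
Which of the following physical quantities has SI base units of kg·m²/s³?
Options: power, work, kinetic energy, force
Checking the SI base units of each option:
  power (P = W/t): kg·m²/s³  ✓ matches
  work (W = Fd): kg·m²/s²  ✗
  kinetic energy (E = ½mv²): kg·m²/s²  ✗
  force (F = ma): kg·m/s²  ✗

Only power has units kg·m²/s³.

Answer: power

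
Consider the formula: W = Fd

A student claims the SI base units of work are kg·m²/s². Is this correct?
Units of each symbol in W = Fd:
  F (force): kg·m/s²
  d (displacement): m

Multiplying the contributions: [kg·m/s²] · [m]
Adding exponents of each base unit: kg: 1, m: 2, s: -2
SI base units of work: kg·m²/s²

The claimed units kg·m²/s² match the derived units, so the claim is correct.

Answer: Yes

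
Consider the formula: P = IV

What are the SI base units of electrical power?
Units of each symbol in P = IV:
  I (current): A
  V (voltage, in volts): kg·m²/(s³·A)

Multiplying the contributions: [A] · [kg·m²/(s³·A)]
Adding exponents of each base unit: kg: 1, m: 2, s: -3
SI base units of electrical power: kg·m²/s³

Answer: kg·m²/s³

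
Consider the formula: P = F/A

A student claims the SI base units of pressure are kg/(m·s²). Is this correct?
Units of each symbol in P = F/A:
  F (force): kg·m/s²
  A (area): m²  → in the denominator, contributes 1/m²

Multiplying the contributions: [kg·m/s²] · [1/m²]
Adding exponents of each base unit: kg: 1, m: -1, s: -2
SI base units of pressure: kg/(m·s²)

The claimed units kg/(m·s²) match the derived units, so the claim is correct.

Answer: Yes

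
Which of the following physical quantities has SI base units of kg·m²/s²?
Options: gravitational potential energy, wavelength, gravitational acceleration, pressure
Checking the SI base units of each option:
  gravitational potential energy (U = -GMm/r): kg·m²/s²  ✓ matches
  wavelength (λ = v/f): m  ✗
  gravitational acceleration (g = GM/r²): m/s²  ✗
  pressure (P = F/A): kg/(m·s²)  ✗

Only gravitational potential energy has units kg·m²/s².

Answer: gravitational potential energy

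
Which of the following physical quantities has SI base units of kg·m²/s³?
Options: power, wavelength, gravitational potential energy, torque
Checking the SI base units of each option:
  power (P = W/t): kg·m²/s³  ✓ matches
  wavelength (λ = v/f): m  ✗
  gravitational potential energy (U = -GMm/r): kg·m²/s²  ✗
  torque (τ = Fr): kg·m²/s²  ✗

Only power has units kg·m²/s³.

Answer: power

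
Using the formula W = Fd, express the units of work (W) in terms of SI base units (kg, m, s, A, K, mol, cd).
Units of each symbol in W = Fd:
  F (force): kg·m/s²
  d (displacement): m

Multiplying the contributions: [kg·m/s²] · [m]
Adding exponents of each base unit: kg: 1, m: 2, s: -2
SI base units of work: kg·m²/s²

Answer: kg·m²/s²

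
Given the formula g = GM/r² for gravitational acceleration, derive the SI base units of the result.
Units of each symbol in g = GM/r²:
  G (gravitational constant): m³/(kg·s²)
  M (mass): kg
  r (distance): m  → to the power 2 in the denominator, contributes 1/m²

Multiplying the contributions: [m³/(kg·s²)] · [kg] · [1/m²]
Adding exponents of each base unit: m: 1, s: -2
SI base units of gravitational acceleration: m/s²

Answer: m/s²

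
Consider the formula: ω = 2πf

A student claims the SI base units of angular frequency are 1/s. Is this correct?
Units of each symbol in ω = 2πf:
  f (frequency): 1/s
  The factor 2π is dimensionless.

Multiplying the contributions: [1/s]
Adding exponents of each base unit: s: -1
SI base units of angular frequency: 1/s

The claimed units 1/s match the derived units, so the claim is correct.

Answer: Yes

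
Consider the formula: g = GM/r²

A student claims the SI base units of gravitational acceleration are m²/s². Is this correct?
Units of each symbol in g = GM/r²:
  G (gravitational constant): m³/(kg·s²)
  M (mass): kg
  r (distance): m  → to the power 2 in the denominator, contributes 1/m²

Multiplying the contributions: [m³/(kg·s²)] · [kg] · [1/m²]
Adding exponents of each base unit: m: 1, s: -2
SI base units of gravitational acceleration: m/s²

The claimed units m²/s² (exponents m: 2, s: -2) do not match the derived units m/s² (exponents m: 1, s: -2), so the claim is incorrect.

Answer: No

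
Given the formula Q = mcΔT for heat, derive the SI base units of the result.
Units of each symbol in Q = mcΔT:
  m (mass): kg
  c (specific heat capacity, in J/(kg·K)): m²/(s²·K)
  ΔT (temperature change): K

Multiplying the contributions: [kg] · [m²/(s²·K)] · [K]
Adding exponents of each base unit: kg: 1, m: 2, s: -2
SI base units of heat: kg·m²/s²

Answer: kg·m²/s²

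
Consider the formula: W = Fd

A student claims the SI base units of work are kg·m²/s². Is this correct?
Units of each symbol in W = Fd:
  F (force): kg·m/s²
  d (displacement): m

Multiplying the contributions: [kg·m/s²] · [m]
Adding exponents of each base unit: kg: 1, m: 2, s: -2
SI base units of work: kg·m²/s²

The claimed units kg·m²/s² match the derived units, so the claim is correct.

Answer: Yes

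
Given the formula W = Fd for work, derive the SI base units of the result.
Units of each symbol in W = Fd:
  F (force): kg·m/s²
  d (displacement): m

Multiplying the contributions: [kg·m/s²] · [m]
Adding exponents of each base unit: kg: 1, m: 2, s: -2
SI base units of work: kg·m²/s²

Answer: kg·m²/s²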